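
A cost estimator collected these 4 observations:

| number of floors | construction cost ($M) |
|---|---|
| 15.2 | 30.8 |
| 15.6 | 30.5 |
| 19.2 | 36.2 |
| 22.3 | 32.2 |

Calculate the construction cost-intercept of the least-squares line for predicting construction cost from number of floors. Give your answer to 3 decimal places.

n = 4, Σx = 72.3, Σy = 129.7, Σxy = 2357.06, Σx² = 1340.33
Sxx = Σx² − (Σx)²/n = 1340.33 − 1306.8225 = 33.5075
Sxy = Σxy − (Σx)(Σy)/n = 2357.06 − 2344.3275 = 12.7325
b = Sxy/Sxx = 12.7325/33.5075 = 0.379990
a = ȳ − b·x̄ = 32.425 − 0.379990·18.075 = 25.556689

25.557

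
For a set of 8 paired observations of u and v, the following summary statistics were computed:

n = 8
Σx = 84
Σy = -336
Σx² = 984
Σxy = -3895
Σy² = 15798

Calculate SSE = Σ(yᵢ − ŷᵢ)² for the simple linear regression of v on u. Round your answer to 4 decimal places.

Sxx = Σx² − (Σx)²/n = 984 − 882 = 102
Sxy = Σxy − (Σx)(Σy)/n = -3895 − (-3528) = -367
Syy = Σy² − (Σy)²/n = 15798 − 14112 = 1686
b = Sxy/Sxx = -367/102 = -3.598039
SSE = Syy − b·Sxy = 1686 − (-3.598039)·(-367) = 365.519608

365.5196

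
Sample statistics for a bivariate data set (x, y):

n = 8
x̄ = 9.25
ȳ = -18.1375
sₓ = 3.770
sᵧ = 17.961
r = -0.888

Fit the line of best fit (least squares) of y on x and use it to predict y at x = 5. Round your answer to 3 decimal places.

b = r · sᵧ/sₓ = -0.888 · 17.961/3.77 = -4.230602
a = ȳ − b·x̄ = -18.1375 − (-4.230602)·9.25 = 20.995565
ŷ(5) = a + b·5 = 20.995565 + (-4.230602)·5 = -0.157443

-0.157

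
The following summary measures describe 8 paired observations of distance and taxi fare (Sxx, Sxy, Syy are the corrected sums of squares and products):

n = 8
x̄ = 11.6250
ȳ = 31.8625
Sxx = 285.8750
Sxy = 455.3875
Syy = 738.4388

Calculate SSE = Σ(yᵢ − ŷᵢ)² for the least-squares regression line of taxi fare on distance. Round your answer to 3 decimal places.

b = Sxy/Sxx = 455.3875/285.875 = 1.592960
SSE = Syy − b·Sxy = 738.4388 − 1.592960·455.3875 = 13.024632

13.025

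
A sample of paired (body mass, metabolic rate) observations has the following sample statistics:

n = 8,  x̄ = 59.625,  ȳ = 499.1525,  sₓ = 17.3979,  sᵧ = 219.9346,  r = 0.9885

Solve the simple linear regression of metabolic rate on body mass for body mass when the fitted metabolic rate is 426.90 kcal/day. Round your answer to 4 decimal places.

b = r · sᵧ/sₓ = 0.9885 · 219.9346/17.3979 = 12.496069
a = ȳ − b·x̄ = 499.1525 − 12.496069·59.625 = -245.925591
Set a + b·x = 426.90: x = (426.90 − (-245.925591)) / 12.496069 = 53.842981

53.8430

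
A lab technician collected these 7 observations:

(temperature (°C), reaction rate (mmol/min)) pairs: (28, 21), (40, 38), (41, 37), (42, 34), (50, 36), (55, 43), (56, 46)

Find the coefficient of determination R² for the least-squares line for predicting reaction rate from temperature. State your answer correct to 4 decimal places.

n = 7, Σx = 312, Σy = 255, Σxy = 11794, Σx² = 14490, Σy² = 9671
Sxx = Σx² − (Σx)²/n = 14490 − 13906.285714 = 583.714286
Sxy = Σxy − (Σx)(Σy)/n = 11794 − 11365.714286 = 428.285714
Syy = Σy² − (Σy)²/n = 9671 − 9289.285714 = 381.714286
R² = Sxy²/(Sxx·Syy) = (428.285714)²/(583.714286·381.714286) = 0.823244

0.8232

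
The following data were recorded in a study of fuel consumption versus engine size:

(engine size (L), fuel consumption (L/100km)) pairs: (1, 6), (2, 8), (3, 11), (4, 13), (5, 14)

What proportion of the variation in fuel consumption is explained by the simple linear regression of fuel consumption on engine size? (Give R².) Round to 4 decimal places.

n = 5, Σx = 15, Σy = 52, Σxy = 177, Σx² = 55, Σy² = 586
Sxx = Σx² − (Σx)²/n = 55 − 45 = 10
Sxy = Σxy − (Σx)(Σy)/n = 177 − 156 = 21
Syy = Σy² − (Σy)²/n = 586 − 540.8 = 45.2
R² = Sxy²/(Sxx·Syy) = (21)²/(10·45.2) = 0.975664

0.9757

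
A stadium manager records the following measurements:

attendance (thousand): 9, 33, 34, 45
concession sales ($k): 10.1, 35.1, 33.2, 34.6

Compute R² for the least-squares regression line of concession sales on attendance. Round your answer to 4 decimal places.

n = 4, Σx = 121, Σy = 113, Σxy = 3935, Σx² = 4351, Σy² = 3633.42
Sxx = Σx² − (Σx)²/n = 4351 − 3660.25 = 690.75
Sxy = Σxy − (Σx)(Σy)/n = 3935 − 3418.25 = 516.75
Syy = Σy² − (Σy)²/n = 3633.42 − 3192.25 = 441.17
R² = Sxy²/(Sxx·Syy) = (516.75)²/(690.75·441.17) = 0.876262

0.8763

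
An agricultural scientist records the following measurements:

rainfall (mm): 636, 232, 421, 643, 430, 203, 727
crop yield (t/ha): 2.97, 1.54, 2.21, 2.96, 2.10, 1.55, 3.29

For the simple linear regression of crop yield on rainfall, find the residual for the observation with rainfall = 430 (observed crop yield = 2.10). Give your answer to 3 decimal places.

n = 7, Σx = 3292, Σy = 16.62, Σxy = 8689.37, Σx² = 1803648
Sxx = Σx² − (Σx)²/n = 1803648 − 1548180.571429 = 255467.428571
Sxy = Σxy − (Σx)(Σy)/n = 8689.37 − 7816.148571 = 873.221429
b = Sxy/Sxx = 873.221429/255467.428571 = 0.003418
a = ȳ − b·x̄ = 2.374286 − 0.003418·470.285714 = 0.766787
ŷ(430) = 0.766787 + 0.003418·430 = 2.236584
residual = y − ŷ = 2.10 − 2.236584 = -0.136584

-0.137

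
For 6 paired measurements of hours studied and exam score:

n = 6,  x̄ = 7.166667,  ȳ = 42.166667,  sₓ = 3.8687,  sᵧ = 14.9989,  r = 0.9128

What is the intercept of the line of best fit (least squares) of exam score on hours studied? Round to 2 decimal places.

16.80

b = r · sᵧ/sₓ = 0.9128 · 14.9989/3.8687 = 3.538914
a = ȳ − b·x̄ = 42.166667 − 3.538914·7.166667 = 16.804450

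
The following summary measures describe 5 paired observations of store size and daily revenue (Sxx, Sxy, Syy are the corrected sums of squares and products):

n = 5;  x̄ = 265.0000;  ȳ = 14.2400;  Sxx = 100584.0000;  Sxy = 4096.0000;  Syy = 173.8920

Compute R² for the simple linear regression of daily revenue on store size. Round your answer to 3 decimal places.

R² = Sxy²/(Sxx·Syy) = (4096)²/(100584·173.892) = 0.959205

0.959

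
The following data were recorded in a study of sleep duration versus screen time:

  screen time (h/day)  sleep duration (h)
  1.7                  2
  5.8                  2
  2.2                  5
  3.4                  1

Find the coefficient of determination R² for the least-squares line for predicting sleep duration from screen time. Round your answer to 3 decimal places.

n = 4, Σx = 13.1, Σy = 10, Σxy = 29.4, Σx² = 52.93, Σy² = 34
Sxx = Σx² − (Σx)²/n = 52.93 − 42.9025 = 10.0275
Sxy = Σxy − (Σx)(Σy)/n = 29.4 − 32.75 = -3.35
Syy = Σy² − (Σy)²/n = 34 − 25 = 9
R² = Sxy²/(Sxx·Syy) = (-3.35)²/(10.0275·9) = 0.124352

0.124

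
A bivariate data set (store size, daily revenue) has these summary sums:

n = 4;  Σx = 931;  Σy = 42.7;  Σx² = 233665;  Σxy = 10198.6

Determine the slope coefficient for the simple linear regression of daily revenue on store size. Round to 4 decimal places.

Sxx = Σx² − (Σx)²/n = 233665 − 216690.25 = 16974.75
Sxy = Σxy − (Σx)(Σy)/n = 10198.6 − 9938.425 = 260.175
b = Sxy/Sxx = 260.175/16974.75 = 0.015327

0.0153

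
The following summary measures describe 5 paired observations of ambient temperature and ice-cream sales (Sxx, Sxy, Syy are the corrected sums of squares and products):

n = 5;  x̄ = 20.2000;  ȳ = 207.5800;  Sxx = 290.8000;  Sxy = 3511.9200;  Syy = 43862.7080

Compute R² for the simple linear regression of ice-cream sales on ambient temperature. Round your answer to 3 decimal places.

R² = Sxy²/(Sxx·Syy) = (3511.92)²/(290.8·43862.708) = 0.966940

0.967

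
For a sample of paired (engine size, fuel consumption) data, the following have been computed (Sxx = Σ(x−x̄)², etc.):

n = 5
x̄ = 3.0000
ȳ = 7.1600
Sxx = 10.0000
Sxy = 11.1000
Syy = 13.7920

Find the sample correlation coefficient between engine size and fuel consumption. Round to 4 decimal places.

0.9452

r = Sxy/√(Sxx·Syy) = 11.1/√(137.92) = 11.1/11.743935 = 0.945169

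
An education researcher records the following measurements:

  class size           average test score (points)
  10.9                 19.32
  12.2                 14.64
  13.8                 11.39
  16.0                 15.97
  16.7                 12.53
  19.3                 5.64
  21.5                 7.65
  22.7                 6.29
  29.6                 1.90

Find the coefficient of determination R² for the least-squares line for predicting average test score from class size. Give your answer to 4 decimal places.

0.8178

n = 9, Σx = 162.7, Σy = 95.33, Σxy = 1483.499, Σx² = 3219.17, Σy² = 1262.8721
Sxx = Σx² − (Σx)²/n = 3219.17 − 2941.254444 = 277.915556
Sxy = Σxy − (Σx)(Σy)/n = 1483.499 − 1723.354556 = -239.855556
Syy = Σy² − (Σy)²/n = 1262.8721 − 1009.756544 = 253.115556
R² = Sxy²/(Sxx·Syy) = (-239.855556)²/(277.915556·253.115556) = 0.817839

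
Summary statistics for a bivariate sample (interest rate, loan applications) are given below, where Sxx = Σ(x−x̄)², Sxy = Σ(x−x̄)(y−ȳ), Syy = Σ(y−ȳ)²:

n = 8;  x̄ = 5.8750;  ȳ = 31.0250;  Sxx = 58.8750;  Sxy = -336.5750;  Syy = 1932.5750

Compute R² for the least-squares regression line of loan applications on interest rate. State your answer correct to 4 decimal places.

0.9956

R² = Sxy²/(Sxx·Syy) = (-336.575)²/(58.875·1932.575) = 0.995626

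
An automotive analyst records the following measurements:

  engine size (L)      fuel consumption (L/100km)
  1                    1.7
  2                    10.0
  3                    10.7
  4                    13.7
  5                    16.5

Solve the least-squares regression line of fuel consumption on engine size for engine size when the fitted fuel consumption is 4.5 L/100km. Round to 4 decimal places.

n = 5, Σx = 15, Σy = 52.6, Σxy = 191.1, Σx² = 55
Sxx = Σx² − (Σx)²/n = 55 − 45 = 10
Sxy = Σxy − (Σx)(Σy)/n = 191.1 − 157.8 = 33.3
b = Sxy/Sxx = 33.3/10 = 3.33
a = ȳ − b·x̄ = 10.52 − 3.33·3 = 0.53
Set a + b·x = 4.5: x = (4.5 − 0.53) / 3.33 = 1.192192

1.1922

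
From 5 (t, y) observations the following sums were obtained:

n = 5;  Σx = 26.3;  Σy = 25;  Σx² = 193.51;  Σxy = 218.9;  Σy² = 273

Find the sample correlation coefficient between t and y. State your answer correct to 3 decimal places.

0.967

Sxx = Σx² − (Σx)²/n = 193.51 − 138.338 = 55.172
Sxy = Σxy − (Σx)(Σy)/n = 218.9 − 131.5 = 87.4
Syy = Σy² − (Σy)²/n = 273 − 125 = 148
r = Sxy/√(Sxx·Syy) = 87.4/√(8165.456) = 87.4/90.362913 = 0.967211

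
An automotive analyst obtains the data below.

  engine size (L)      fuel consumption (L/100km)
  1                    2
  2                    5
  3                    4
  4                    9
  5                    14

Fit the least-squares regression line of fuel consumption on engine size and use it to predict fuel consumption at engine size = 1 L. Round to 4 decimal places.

n = 5, Σx = 15, Σy = 34, Σxy = 130, Σx² = 55
Sxx = Σx² − (Σx)²/n = 55 − 45 = 10
Sxy = Σxy − (Σx)(Σy)/n = 130 − 102 = 28
b = Sxy/Sxx = 28/10 = 2.8
a = ȳ − b·x̄ = 6.8 − 2.8·3 = -1.6
ŷ(1) = a + b·1 = -1.6 + 2.8·1 = 1.2

1.2000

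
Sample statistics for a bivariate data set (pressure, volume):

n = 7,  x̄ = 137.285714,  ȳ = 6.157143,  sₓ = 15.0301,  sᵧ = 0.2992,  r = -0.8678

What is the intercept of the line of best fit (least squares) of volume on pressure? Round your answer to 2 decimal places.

b = r · sᵧ/sₓ = -0.8678 · 0.2992/15.0301 = -0.017275
a = ȳ − b·x̄ = 6.157143 − (-0.017275)·137.285714 = 8.528761

8.53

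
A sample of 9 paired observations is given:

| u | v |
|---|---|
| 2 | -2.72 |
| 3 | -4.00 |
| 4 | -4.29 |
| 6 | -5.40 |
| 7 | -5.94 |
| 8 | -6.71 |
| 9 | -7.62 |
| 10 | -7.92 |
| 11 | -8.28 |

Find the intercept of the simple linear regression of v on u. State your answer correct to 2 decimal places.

-1.83

n = 9, Σx = 60, Σy = -52.88, Σxy = -401.12, Σx² = 480
Sxx = Σx² − (Σx)²/n = 480 − 400 = 80
Sxy = Σxy − (Σx)(Σy)/n = -401.12 − (-352.533333) = -48.586667
b = Sxy/Sxx = -48.586667/80 = -0.607333
a = ȳ − b·x̄ = -5.875556 − (-0.607333)·6.666667 = -1.826667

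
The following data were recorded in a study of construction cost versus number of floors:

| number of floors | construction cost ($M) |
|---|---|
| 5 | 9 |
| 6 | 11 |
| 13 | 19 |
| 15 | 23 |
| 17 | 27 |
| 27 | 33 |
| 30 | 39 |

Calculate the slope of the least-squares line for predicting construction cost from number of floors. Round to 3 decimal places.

1.137

n = 7, Σx = 113, Σy = 161, Σxy = 3223, Σx² = 2373
Sxx = Σx² − (Σx)²/n = 2373 − 1824.142857 = 548.857143
Sxy = Σxy − (Σx)(Σy)/n = 3223 − 2599 = 624
b = Sxy/Sxx = 624/548.857143 = 1.136908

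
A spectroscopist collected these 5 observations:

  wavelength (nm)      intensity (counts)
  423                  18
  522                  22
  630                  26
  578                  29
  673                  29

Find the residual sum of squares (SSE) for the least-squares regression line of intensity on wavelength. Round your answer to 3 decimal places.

n = 5, Σx = 2826, Σy = 124, Σxy = 71757, Σx² = 1635326, Σy² = 3166
Sxx = Σx² − (Σx)²/n = 1635326 − 1597255.2 = 38070.8
Sxy = Σxy − (Σx)(Σy)/n = 71757 − 70084.8 = 1672.2
Syy = Σy² − (Σy)²/n = 3166 − 3075.2 = 90.8
b = Sxy/Sxx = 1672.2/38070.8 = 0.043923
SSE = Syy − b·Sxy = 90.8 − 0.043923·1672.2 = 17.351246

17.351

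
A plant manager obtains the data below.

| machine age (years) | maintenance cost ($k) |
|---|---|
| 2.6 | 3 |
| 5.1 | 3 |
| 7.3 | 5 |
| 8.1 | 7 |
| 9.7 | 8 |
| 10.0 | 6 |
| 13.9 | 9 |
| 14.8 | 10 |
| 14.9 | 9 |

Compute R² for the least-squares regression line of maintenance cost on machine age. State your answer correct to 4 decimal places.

n = 9, Σx = 86.4, Σy = 60, Σxy = 661.1, Σx² = 980.02, Σy² = 454
Sxx = Σx² − (Σx)²/n = 980.02 − 829.44 = 150.58
Sxy = Σxy − (Σx)(Σy)/n = 661.1 − 576 = 85.1
Syy = Σy² − (Σy)²/n = 454 − 400 = 54
R² = Sxy²/(Sxx·Syy) = (85.1)²/(150.58·54) = 0.890632

0.8906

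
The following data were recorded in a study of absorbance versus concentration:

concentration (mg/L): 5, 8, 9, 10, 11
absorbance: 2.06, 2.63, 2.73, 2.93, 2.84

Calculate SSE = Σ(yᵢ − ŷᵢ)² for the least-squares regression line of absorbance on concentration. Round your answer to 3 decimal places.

0.040

n = 5, Σx = 43, Σy = 13.19, Σxy = 116.45, Σx² = 391, Σy² = 35.2639
Sxx = Σx² − (Σx)²/n = 391 − 369.8 = 21.2
Sxy = Σxy − (Σx)(Σy)/n = 116.45 − 113.434 = 3.016
Syy = Σy² − (Σy)²/n = 35.2639 − 34.79522 = 0.46868
b = Sxy/Sxx = 3.016/21.2 = 0.142264
SSE = Syy − b·Sxy = 0.46868 − 0.142264·3.016 = 0.039611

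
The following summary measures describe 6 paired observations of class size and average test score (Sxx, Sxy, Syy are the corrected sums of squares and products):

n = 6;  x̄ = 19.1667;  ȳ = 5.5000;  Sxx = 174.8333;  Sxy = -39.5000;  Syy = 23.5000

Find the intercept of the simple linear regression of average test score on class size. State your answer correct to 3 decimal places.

b = Sxy/Sxx = -39.5/174.8333 = -0.225929
a = ȳ − b·x̄ = 5.5 − (-0.225929)·19.1667 = 9.830323

9.830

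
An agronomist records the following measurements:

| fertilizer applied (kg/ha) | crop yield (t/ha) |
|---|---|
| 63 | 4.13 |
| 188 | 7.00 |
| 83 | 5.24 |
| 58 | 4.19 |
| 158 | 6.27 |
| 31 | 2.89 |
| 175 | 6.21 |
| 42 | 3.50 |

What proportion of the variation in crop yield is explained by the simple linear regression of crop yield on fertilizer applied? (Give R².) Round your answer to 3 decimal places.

n = 8, Σx = 798, Σy = 39.43, Σxy = 4568.13, Σx² = 107880, Σy² = 209.5497
Sxx = Σx² − (Σx)²/n = 107880 − 79600.5 = 28279.5
Sxy = Σxy − (Σx)(Σy)/n = 4568.13 − 3933.1425 = 634.9875
Syy = Σy² − (Σy)²/n = 209.5497 − 194.340612 = 15.209088
R² = Sxy²/(Sxx·Syy) = (634.9875)²/(28279.5·15.209088) = 0.937466

0.937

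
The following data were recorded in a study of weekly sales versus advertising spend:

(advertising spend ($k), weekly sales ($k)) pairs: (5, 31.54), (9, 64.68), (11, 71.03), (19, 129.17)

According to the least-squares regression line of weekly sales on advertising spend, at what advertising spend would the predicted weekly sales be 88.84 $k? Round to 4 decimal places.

13.1440

n = 4, Σx = 44, Σy = 296.42, Σxy = 3975.38, Σx² = 588
Sxx = Σx² − (Σx)²/n = 588 − 484 = 104
Sxy = Σxy − (Σx)(Σy)/n = 3975.38 − 3260.62 = 714.76
b = Sxy/Sxx = 714.76/104 = 6.872692
a = ȳ − b·x̄ = 74.105 − 6.872692·11 = -1.494615
Set a + b·x = 88.84: x = (88.84 − (-1.494615)) / 6.872692 = 13.143992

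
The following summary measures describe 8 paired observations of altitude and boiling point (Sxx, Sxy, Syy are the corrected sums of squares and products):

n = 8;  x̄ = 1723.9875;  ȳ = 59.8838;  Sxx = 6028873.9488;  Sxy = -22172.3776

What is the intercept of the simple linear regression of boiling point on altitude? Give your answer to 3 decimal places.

b = Sxy/Sxx = -22172.3776/6028873.9488 = -0.003678
a = ȳ − b·x̄ = 59.8838 − (-0.003678)·1723.9875 = 66.224105

66.224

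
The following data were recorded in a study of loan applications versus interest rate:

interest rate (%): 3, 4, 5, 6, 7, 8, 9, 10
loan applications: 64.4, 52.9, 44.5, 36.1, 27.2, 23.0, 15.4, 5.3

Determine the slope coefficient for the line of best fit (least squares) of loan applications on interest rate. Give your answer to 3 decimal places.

n = 8, Σx = 52, Σy = 268.8, Σxy = 1409.9, Σx² = 380
Sxx = Σx² − (Σx)²/n = 380 − 338 = 42
Sxy = Σxy − (Σx)(Σy)/n = 1409.9 − 1747.2 = -337.3
b = Sxy/Sxx = -337.3/42 = -8.030952

-8.031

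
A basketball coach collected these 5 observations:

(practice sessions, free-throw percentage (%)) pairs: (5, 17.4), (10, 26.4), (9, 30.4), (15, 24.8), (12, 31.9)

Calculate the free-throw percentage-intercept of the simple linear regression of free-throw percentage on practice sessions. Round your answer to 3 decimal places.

n = 5, Σx = 51, Σy = 130.9, Σxy = 1379.4, Σx² = 575
Sxx = Σx² − (Σx)²/n = 575 − 520.2 = 54.8
Sxy = Σxy − (Σx)(Σy)/n = 1379.4 − 1335.18 = 44.22
b = Sxy/Sxx = 44.22/54.8 = 0.806934
a = ȳ − b·x̄ = 26.18 − 0.806934·10.2 = 17.949270

17.949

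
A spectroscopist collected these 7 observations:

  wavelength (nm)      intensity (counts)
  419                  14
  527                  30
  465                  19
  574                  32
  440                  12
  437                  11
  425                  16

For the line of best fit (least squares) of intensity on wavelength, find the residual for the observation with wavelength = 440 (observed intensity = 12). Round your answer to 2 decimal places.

n = 7, Σx = 3287, Σy = 134, Σxy = 65766, Σx² = 1564185
Sxx = Σx² − (Σx)²/n = 1564185 − 1543481.285714 = 20703.714286
Sxy = Σxy − (Σx)(Σy)/n = 65766 − 62922.571429 = 2843.428571
b = Sxy/Sxx = 2843.428571/20703.714286 = 0.137339
a = ȳ − b·x̄ = 19.142857 − 0.137339·469.571429 = -45.347639
ŷ(440) = -45.347639 + 0.137339·440 = 15.081545
residual = y − ŷ = 12 − 15.081545 = -3.081545

-3.08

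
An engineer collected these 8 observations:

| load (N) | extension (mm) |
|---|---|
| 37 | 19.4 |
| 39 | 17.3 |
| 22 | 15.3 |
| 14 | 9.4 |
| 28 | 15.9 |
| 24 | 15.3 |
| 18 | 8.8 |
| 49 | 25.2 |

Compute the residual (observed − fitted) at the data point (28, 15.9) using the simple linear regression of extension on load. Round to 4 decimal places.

0.4399

n = 8, Σx = 231, Σy = 126.6, Σxy = 4066.3, Σx² = 7655
Sxx = Σx² − (Σx)²/n = 7655 − 6670.125 = 984.875
Sxy = Σxy − (Σx)(Σy)/n = 4066.3 − 3655.575 = 410.725
b = Sxy/Sxx = 410.725/984.875 = 0.417033
a = ȳ − b·x̄ = 15.825 − 0.417033·28.875 = 3.783183
ŷ(28) = 3.783183 + 0.417033·28 = 15.460096
residual = y − ŷ = 15.9 − 15.460096 = 0.439904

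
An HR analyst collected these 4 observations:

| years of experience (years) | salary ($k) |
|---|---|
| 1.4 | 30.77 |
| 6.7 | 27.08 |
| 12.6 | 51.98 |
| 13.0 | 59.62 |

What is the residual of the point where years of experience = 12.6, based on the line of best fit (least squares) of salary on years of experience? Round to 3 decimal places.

-0.829

n = 4, Σx = 33.7, Σy = 169.45, Σxy = 1654.522, Σx² = 374.61
Sxx = Σx² − (Σx)²/n = 374.61 − 283.9225 = 90.6875
Sxy = Σxy − (Σx)(Σy)/n = 1654.522 − 1427.61625 = 226.90575
b = Sxy/Sxx = 226.90575/90.6875 = 2.502062
a = ȳ − b·x̄ = 42.3625 − 2.502062·8.425 = 21.282627
ŷ(12.6) = 21.282627 + 2.502062·12.6 = 52.808609
residual = y − ŷ = 51.98 − 52.808609 = -0.828609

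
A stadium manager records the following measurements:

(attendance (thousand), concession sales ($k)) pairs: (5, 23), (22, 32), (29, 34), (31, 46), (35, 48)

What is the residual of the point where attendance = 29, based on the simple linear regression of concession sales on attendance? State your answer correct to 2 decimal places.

n = 5, Σx = 122, Σy = 183, Σxy = 4911, Σx² = 3536
Sxx = Σx² − (Σx)²/n = 3536 − 2976.8 = 559.2
Sxy = Σxy − (Σx)(Σy)/n = 4911 − 4465.2 = 445.8
b = Sxy/Sxx = 445.8/559.2 = 0.797210
a = ȳ − b·x̄ = 36.6 − 0.797210·24.4 = 17.148069
ŷ(29) = 17.148069 + 0.797210·29 = 40.267167
residual = y − ŷ = 34 − 40.267167 = -6.267167

-6.27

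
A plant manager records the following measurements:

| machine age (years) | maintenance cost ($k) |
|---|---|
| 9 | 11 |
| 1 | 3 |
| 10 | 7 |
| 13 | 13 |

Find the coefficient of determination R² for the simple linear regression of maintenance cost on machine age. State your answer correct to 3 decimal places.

n = 4, Σx = 33, Σy = 34, Σxy = 341, Σx² = 351, Σy² = 348
Sxx = Σx² − (Σx)²/n = 351 − 272.25 = 78.75
Sxy = Σxy − (Σx)(Σy)/n = 341 − 280.5 = 60.5
Syy = Σy² − (Σy)²/n = 348 − 289 = 59
R² = Sxy²/(Sxx·Syy) = (60.5)²/(78.75·59) = 0.787786

0.788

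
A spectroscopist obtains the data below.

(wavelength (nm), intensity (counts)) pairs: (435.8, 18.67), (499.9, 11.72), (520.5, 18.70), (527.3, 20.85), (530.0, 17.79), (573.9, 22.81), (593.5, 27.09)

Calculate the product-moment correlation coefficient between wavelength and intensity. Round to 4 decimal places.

n = 7, Σx = 3680.9, Σy = 137.63, Σxy = 73320.043, Σx² = 1951290.65, Σy² = 2840.9881
Sxx = Σx² − (Σx)²/n = 1951290.65 − 1935574.972857 = 15715.677143
Sxy = Σxy − (Σx)(Σy)/n = 73320.043 − 72371.752429 = 948.290571
Syy = Σy² − (Σy)²/n = 2840.9881 − 2706.002414 = 134.985686
r = Sxy/√(Sxx·Syy) = 948.290571/√(2121391.455593) = 948.290571/1456.499727 = 0.651075

0.6511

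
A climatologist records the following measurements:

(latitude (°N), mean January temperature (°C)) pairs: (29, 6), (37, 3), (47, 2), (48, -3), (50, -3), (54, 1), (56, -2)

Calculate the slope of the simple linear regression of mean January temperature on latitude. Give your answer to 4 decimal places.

-0.2819

n = 7, Σx = 321, Σy = 4, Σxy = 27, Σx² = 15275
Sxx = Σx² − (Σx)²/n = 15275 − 14720.142857 = 554.857143
Sxy = Σxy − (Σx)(Σy)/n = 27 − 183.428571 = -156.428571
b = Sxy/Sxx = -156.428571/554.857143 = -0.281926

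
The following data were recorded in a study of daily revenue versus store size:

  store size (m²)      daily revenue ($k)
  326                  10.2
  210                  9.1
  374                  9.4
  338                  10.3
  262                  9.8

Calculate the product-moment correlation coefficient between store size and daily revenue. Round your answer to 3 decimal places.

0.471

n = 5, Σx = 1510, Σy = 48.8, Σxy = 14800.8, Σx² = 473140, Σy² = 477.34
Sxx = Σx² − (Σx)²/n = 473140 − 456020 = 17120
Sxy = Σxy − (Σx)(Σy)/n = 14800.8 − 14737.6 = 63.2
Syy = Σy² − (Σy)²/n = 477.34 − 476.288 = 1.052
r = Sxy/√(Sxx·Syy) = 63.2/√(18010.24) = 63.2/134.202235 = 0.470931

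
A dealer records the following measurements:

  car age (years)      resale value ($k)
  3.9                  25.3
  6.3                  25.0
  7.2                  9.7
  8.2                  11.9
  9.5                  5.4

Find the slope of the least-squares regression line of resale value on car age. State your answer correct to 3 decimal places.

-3.801

n = 5, Σx = 35.1, Σy = 77.3, Σxy = 474.89, Σx² = 264.23
Sxx = Σx² − (Σx)²/n = 264.23 − 246.402 = 17.828
Sxy = Σxy − (Σx)(Σy)/n = 474.89 − 542.646 = -67.756
b = Sxy/Sxx = -67.756/17.828 = -3.800538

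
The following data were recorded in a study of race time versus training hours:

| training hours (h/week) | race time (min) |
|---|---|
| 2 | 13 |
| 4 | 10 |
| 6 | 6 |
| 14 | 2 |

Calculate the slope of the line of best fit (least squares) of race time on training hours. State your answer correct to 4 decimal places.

n = 4, Σx = 26, Σy = 31, Σxy = 130, Σx² = 252
Sxx = Σx² − (Σx)²/n = 252 − 169 = 83
Sxy = Σxy − (Σx)(Σy)/n = 130 − 201.5 = -71.5
b = Sxy/Sxx = -71.5/83 = -0.861446

-0.8614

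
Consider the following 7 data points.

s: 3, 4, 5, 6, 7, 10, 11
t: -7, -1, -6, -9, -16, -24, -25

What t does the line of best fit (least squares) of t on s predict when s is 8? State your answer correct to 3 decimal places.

-16.766

n = 7, Σx = 46, Σy = -88, Σxy = -736, Σx² = 356
Sxx = Σx² − (Σx)²/n = 356 − 302.285714 = 53.714286
Sxy = Σxy − (Σx)(Σy)/n = -736 − (-578.285714) = -157.714286
b = Sxy/Sxx = -157.714286/53.714286 = -2.936170
a = ȳ − b·x̄ = -12.571429 − (-2.936170)·6.571429 = 6.723404
ŷ(8) = a + b·8 = 6.723404 + (-2.936170)·8 = -16.765957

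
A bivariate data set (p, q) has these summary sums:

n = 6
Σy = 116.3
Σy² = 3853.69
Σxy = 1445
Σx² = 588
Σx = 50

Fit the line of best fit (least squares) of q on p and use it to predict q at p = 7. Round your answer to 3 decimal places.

15.680

Sxx = Σx² − (Σx)²/n = 588 − 416.666667 = 171.333333
Sxy = Σxy − (Σx)(Σy)/n = 1445 − 969.166667 = 475.833333
b = Sxy/Sxx = 475.833333/171.333333 = 2.777237
a = ȳ − b·x̄ = 19.383333 − 2.777237·8.333333 = -3.760311
ŷ(7) = a + b·7 = -3.760311 + 2.777237·7 = 15.680350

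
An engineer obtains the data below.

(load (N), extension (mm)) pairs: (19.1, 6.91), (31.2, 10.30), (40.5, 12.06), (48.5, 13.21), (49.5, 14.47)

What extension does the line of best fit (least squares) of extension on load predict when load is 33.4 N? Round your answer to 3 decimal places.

10.398

n = 5, Σx = 188.8, Σy = 56.95, Σxy = 2298.721, Σx² = 7781
Sxx = Σx² − (Σx)²/n = 7781 − 7129.088 = 651.912
Sxy = Σxy − (Σx)(Σy)/n = 2298.721 − 2150.432 = 148.289
b = Sxy/Sxx = 148.289/651.912 = 0.227468
a = ȳ − b·x̄ = 11.39 − 0.227468·37.76 = 2.800815
ŷ(33.4) = a + b·33.4 = 2.800815 + 0.227468·33.4 = 10.398240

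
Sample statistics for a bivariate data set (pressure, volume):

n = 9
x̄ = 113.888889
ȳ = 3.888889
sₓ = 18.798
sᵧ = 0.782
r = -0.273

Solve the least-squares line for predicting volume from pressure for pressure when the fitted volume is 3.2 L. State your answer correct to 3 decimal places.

b = r · sᵧ/sₓ = -0.273 · 0.782/18.798 = -0.011357
a = ȳ − b·x̄ = 3.888889 − (-0.011357)·113.888889 = 5.182308
Set a + b·x = 3.2: x = (3.2 − 5.182308) / (-0.011357) = 174.547365

174.547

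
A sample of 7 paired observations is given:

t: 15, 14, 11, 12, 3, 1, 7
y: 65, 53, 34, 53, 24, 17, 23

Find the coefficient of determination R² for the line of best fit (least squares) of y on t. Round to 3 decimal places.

0.845

n = 7, Σx = 63, Σy = 269, Σxy = 2977, Σx² = 745, Σy² = 12393
Sxx = Σx² − (Σx)²/n = 745 − 567 = 178
Sxy = Σxy − (Σx)(Σy)/n = 2977 − 2421 = 556
Syy = Σy² − (Σy)²/n = 12393 − 10337.285714 = 2055.714286
R² = Sxy²/(Sxx·Syy) = (556)²/(178·2055.714286) = 0.844825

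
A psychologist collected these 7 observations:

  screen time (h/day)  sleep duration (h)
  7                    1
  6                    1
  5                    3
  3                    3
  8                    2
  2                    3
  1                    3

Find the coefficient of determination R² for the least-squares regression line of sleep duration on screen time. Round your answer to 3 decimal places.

n = 7, Σx = 32, Σy = 16, Σxy = 62, Σx² = 188, Σy² = 42
Sxx = Σx² − (Σx)²/n = 188 − 146.285714 = 41.714286
Sxy = Σxy − (Σx)(Σy)/n = 62 − 73.142857 = -11.142857
Syy = Σy² − (Σy)²/n = 42 − 36.571429 = 5.428571
R² = Sxy²/(Sxx·Syy) = (-11.142857)²/(41.714286·5.428571) = 0.548306

0.548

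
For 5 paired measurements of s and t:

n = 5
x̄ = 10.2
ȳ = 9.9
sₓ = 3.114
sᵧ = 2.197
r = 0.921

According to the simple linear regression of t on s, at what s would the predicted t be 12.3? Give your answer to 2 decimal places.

13.89

b = r · sᵧ/sₓ = 0.921 · 2.197/3.114 = 0.649787
a = ȳ − b·x̄ = 9.9 − 0.649787·10.2 = 3.272172
Set a + b·x = 12.3: x = (12.3 − 3.272172) / 0.649787 = 13.893518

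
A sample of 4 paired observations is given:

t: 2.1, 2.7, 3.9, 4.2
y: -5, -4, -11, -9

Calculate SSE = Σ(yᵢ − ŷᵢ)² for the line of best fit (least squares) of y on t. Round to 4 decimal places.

n = 4, Σx = 12.9, Σy = -29, Σxy = -102, Σx² = 44.55, Σy² = 243
Sxx = Σx² − (Σx)²/n = 44.55 − 41.6025 = 2.9475
Sxy = Σxy − (Σx)(Σy)/n = -102 − (-93.525) = -8.475
Syy = Σy² − (Σy)²/n = 243 − 210.25 = 32.75
b = Sxy/Sxx = -8.475/2.9475 = -2.875318
SSE = Syy − b·Sxy = 32.75 − (-2.875318)·(-8.475) = 8.381679

8.3817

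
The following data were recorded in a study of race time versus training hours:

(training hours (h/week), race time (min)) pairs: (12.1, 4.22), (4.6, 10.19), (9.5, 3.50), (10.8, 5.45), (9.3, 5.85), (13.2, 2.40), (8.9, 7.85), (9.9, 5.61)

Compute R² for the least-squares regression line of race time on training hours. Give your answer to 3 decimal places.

0.796

n = 8, Σx = 78.3, Σy = 45.07, Σxy = 401.535, Σx² = 812.41, Σy² = 296.6741
Sxx = Σx² − (Σx)²/n = 812.41 − 766.36125 = 46.04875
Sxy = Σxy − (Σx)(Σy)/n = 401.535 − 441.122625 = -39.587625
Syy = Σy² − (Σy)²/n = 296.6741 − 253.913113 = 42.760987
R² = Sxy²/(Sxx·Syy) = (-39.587625)²/(46.04875·42.760987) = 0.795891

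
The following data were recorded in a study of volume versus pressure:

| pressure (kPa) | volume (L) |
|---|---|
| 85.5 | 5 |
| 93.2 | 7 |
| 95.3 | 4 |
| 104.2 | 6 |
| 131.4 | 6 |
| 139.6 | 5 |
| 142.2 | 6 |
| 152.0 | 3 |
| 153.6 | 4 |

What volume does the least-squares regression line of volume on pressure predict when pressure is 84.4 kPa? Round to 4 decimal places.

n = 9, Σx = 1097, Σy = 46, Σxy = 5496.3, Σx² = 139608.14
Sxx = Σx² − (Σx)²/n = 139608.14 − 133712.111111 = 5896.028889
Sxy = Σxy − (Σx)(Σy)/n = 5496.3 − 5606.888889 = -110.588889
b = Sxy/Sxx = -110.588889/5896.028889 = -0.018757
a = ȳ − b·x̄ = 5.111111 − (-0.018757)·121.888889 = 7.397321
ŷ(84.4) = a + b·84.4 = 7.397321 + (-0.018757)·84.4 = 5.814272

5.8143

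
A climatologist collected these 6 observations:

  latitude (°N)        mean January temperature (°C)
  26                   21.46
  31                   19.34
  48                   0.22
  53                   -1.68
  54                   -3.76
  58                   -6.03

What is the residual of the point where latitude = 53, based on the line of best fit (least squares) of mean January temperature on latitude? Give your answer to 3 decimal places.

0.700

n = 6, Σx = 270, Σy = 29.55, Σxy = 526.24, Σx² = 13030
Sxx = Σx² − (Σx)²/n = 13030 − 12150 = 880
Sxy = Σxy − (Σx)(Σy)/n = 526.24 − 1329.75 = -803.51
b = Sxy/Sxx = -803.51/880 = -0.913080
a = ȳ − b·x̄ = 4.925 − (-0.913080)·45 = 46.013580
ŷ(53) = 46.013580 + (-0.913080)·53 = -2.379636
residual = y − ŷ = -1.68 − (-2.379636) = 0.699636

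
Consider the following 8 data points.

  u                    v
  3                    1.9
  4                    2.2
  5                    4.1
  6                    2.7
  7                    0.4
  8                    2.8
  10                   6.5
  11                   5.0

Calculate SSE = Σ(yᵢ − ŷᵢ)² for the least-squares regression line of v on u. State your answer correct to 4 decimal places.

n = 8, Σx = 54, Σy = 25.6, Σxy = 196.4, Σx² = 420, Σy² = 107.8
Sxx = Σx² − (Σx)²/n = 420 − 364.5 = 55.5
Sxy = Σxy − (Σx)(Σy)/n = 196.4 − 172.8 = 23.6
Syy = Σy² − (Σy)²/n = 107.8 − 81.92 = 25.88
b = Sxy/Sxx = 23.6/55.5 = 0.425225
SSE = Syy − b·Sxy = 25.88 − 0.425225·23.6 = 15.844685

15.8447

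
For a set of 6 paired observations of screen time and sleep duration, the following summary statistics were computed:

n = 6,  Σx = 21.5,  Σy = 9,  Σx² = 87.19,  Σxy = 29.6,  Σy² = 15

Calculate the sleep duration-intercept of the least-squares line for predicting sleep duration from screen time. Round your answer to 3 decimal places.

Sxx = Σx² − (Σx)²/n = 87.19 − 77.041667 = 10.148333
Sxy = Σxy − (Σx)(Σy)/n = 29.6 − 32.25 = -2.65
b = Sxy/Sxx = -2.65/10.148333 = -0.261127
a = ȳ − b·x̄ = 1.5 − (-0.261127)·3.583333 = 2.435704

2.436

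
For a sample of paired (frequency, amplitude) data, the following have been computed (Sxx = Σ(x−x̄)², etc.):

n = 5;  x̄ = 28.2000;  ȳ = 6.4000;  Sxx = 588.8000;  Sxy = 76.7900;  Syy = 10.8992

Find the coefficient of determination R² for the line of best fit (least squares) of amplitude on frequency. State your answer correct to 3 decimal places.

0.919

R² = Sxy²/(Sxx·Syy) = (76.79)²/(588.8·10.8992) = 0.918855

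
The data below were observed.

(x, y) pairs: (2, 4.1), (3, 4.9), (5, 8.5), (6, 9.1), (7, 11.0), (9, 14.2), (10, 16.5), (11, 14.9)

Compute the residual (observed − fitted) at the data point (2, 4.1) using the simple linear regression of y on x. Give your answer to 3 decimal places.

0.117

n = 8, Σx = 53, Σy = 83.2, Σxy = 653.7, Σx² = 425
Sxx = Σx² − (Σx)²/n = 425 − 351.125 = 73.875
Sxy = Σxy − (Σx)(Σy)/n = 653.7 − 551.2 = 102.5
b = Sxy/Sxx = 102.5/73.875 = 1.387479
a = ȳ − b·x̄ = 10.4 − 1.387479·6.625 = 1.207953
ŷ(2) = 1.207953 + 1.387479·2 = 3.982910
residual = y − ŷ = 4.1 − 3.982910 = 0.117090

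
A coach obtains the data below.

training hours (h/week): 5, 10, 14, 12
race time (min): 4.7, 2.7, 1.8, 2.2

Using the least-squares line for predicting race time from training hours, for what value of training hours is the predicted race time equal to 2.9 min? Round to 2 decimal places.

n = 4, Σx = 41, Σy = 11.4, Σxy = 102.1, Σx² = 465
Sxx = Σx² − (Σx)²/n = 465 − 420.25 = 44.75
Sxy = Σxy − (Σx)(Σy)/n = 102.1 − 116.85 = -14.75
b = Sxy/Sxx = -14.75/44.75 = -0.329609
a = ȳ − b·x̄ = 2.85 − (-0.329609)·10.25 = 6.228492
Set a + b·x = 2.9: x = (2.9 − 6.228492) / (-0.329609) = 10.098305

10.10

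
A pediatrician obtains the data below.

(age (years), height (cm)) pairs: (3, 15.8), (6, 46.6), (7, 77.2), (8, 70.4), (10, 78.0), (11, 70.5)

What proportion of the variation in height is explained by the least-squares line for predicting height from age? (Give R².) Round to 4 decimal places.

n = 6, Σx = 45, Σy = 358.5, Σxy = 2986.1, Σx² = 379, Σy² = 24391.45
Sxx = Σx² − (Σx)²/n = 379 − 337.5 = 41.5
Sxy = Σxy − (Σx)(Σy)/n = 2986.1 − 2688.75 = 297.35
Syy = Σy² − (Σy)²/n = 24391.45 − 21420.375 = 2971.075
R² = Sxy²/(Sxx·Syy) = (297.35)²/(41.5·2971.075) = 0.717091

0.7171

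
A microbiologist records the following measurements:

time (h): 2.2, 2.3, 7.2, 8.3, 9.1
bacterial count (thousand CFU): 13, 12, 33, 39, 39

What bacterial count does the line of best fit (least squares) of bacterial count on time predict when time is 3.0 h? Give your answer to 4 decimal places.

15.6878

n = 5, Σx = 29.1, Σy = 136, Σxy = 972.4, Σx² = 213.67
Sxx = Σx² − (Σx)²/n = 213.67 − 169.362 = 44.308
Sxy = Σxy − (Σx)(Σy)/n = 972.4 − 791.52 = 180.88
b = Sxy/Sxx = 180.88/44.308 = 4.082333
a = ȳ − b·x̄ = 27.2 − 4.082333·5.82 = 3.440823
ŷ(3.0) = a + b·3.0 = 3.440823 + 4.082333·3 = 15.687822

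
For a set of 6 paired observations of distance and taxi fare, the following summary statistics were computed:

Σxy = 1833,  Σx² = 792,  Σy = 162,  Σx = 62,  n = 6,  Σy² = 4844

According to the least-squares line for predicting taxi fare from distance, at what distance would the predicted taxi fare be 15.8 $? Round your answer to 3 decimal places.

-0.327

Sxx = Σx² − (Σx)²/n = 792 − 640.666667 = 151.333333
Sxy = Σxy − (Σx)(Σy)/n = 1833 − 1674 = 159
b = Sxy/Sxx = 159/151.333333 = 1.050661
a = ȳ − b·x̄ = 27 − 1.050661·10.333333 = 16.143172
Set a + b·x = 15.8: x = (15.8 − 16.143172) / 1.050661 = -0.326625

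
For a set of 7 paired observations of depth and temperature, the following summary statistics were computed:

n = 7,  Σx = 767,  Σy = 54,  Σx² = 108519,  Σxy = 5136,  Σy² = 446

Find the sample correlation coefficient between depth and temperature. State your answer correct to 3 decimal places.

Sxx = Σx² − (Σx)²/n = 108519 − 84041.285714 = 24477.714286
Sxy = Σxy − (Σx)(Σy)/n = 5136 − 5916.857143 = -780.857143
Syy = Σy² − (Σy)²/n = 446 − 416.571429 = 29.428571
r = Sxy/√(Sxx·Syy) = -780.857143/√(720344.163265) = -780.857143/848.730913 = -0.920029

-0.920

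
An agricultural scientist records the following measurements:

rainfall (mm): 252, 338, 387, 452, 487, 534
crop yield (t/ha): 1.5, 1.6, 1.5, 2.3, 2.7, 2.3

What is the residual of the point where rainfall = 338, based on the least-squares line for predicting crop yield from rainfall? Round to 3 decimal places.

-0.092

n = 6, Σx = 2450, Σy = 11.9, Σxy = 5082, Σx² = 1054146
Sxx = Σx² − (Σx)²/n = 1054146 − 1000416.666667 = 53729.333333
Sxy = Σxy − (Σx)(Σy)/n = 5082 − 4859.166667 = 222.833333
b = Sxy/Sxx = 222.833333/53729.333333 = 0.004147
a = ȳ − b·x̄ = 1.983333 − 0.004147·408.333333 = 0.289840
ŷ(338) = 0.289840 + 0.004147·338 = 1.691638
residual = y − ŷ = 1.6 − 1.691638 = -0.091638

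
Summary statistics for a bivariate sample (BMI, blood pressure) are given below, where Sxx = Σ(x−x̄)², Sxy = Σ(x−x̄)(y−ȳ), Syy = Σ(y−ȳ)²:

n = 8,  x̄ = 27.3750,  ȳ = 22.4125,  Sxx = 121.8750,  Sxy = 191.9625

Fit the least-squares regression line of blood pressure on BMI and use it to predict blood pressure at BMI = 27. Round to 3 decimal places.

21.822

b = Sxy/Sxx = 191.9625/121.875 = 1.575077
a = ȳ − b·x̄ = 22.4125 − 1.575077·27.375 = -20.705231
ŷ(27) = a + b·27 = -20.705231 + 1.575077·27 = 21.821846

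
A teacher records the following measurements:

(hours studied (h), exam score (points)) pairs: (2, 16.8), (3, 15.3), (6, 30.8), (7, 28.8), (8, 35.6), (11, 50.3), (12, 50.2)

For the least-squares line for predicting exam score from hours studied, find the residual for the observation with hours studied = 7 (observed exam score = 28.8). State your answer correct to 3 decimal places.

-3.743

n = 7, Σx = 49, Σy = 227.8, Σxy = 1906.4, Σx² = 427
Sxx = Σx² − (Σx)²/n = 427 − 343 = 84
Sxy = Σxy − (Σx)(Σy)/n = 1906.4 − 1594.6 = 311.8
b = Sxy/Sxx = 311.8/84 = 3.711905
a = ȳ − b·x̄ = 32.542857 − 3.711905·7 = 6.559524
ŷ(7) = 6.559524 + 3.711905·7 = 32.542857
residual = y − ŷ = 28.8 − 32.542857 = -3.742857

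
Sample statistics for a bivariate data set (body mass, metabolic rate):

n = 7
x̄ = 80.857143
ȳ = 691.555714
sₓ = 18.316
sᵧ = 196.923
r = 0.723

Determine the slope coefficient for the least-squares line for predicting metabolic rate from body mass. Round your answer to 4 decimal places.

7.7733

b = r · sᵧ/sₓ = 0.723 · 196.923/18.316 = 7.773276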